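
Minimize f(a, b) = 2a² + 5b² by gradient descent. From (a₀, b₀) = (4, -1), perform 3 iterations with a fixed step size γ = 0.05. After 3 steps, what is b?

∇f = (4a, 10b)
(a₁, b₁) = (4, -1) − 0.05·(16, -10) = (3.2, -0.5)
(a₂, b₂) = (3.2, -0.5) − 0.05·(12.8, -5) = (2.56, -0.25)
(a₃, b₃) = (2.56, -0.25) − 0.05·(10.24, -2.5) = (2.048, -0.125)
b = -0.125

-0.125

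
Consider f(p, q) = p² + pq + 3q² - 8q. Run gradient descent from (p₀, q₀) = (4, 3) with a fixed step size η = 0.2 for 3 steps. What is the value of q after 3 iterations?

∇f = (2p + q, p + 6q - 8)
(p₁, q₁) = (4, 3) − 0.2·(11, 14) = (1.8, 0.2)
(p₂, q₂) = (1.8, 0.2) − 0.2·(3.8, -5) = (1.04, 1.2)
(p₃, q₃) = (1.04, 1.2) − 0.2·(3.28, 0.24) = (0.384, 1.152)
q = 1.152

1.152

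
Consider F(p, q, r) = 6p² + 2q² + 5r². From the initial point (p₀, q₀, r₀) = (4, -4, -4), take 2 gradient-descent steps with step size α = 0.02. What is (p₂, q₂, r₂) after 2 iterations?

(2.3104, -3.3856, -2.56)

∇F = (12p, 4q, 10r)
Step 1: at (4, -4, -4), ∇F = (48, -16, -40) → (4, -4, -4) − 0.02·(48, -16, -40) = (3.04, -3.68, -3.2)
Step 2: at (3.04, -3.68, -3.2), ∇F = (36.48, -14.72, -32) → (3.04, -3.68, -3.2) − 0.02·(36.48, -14.72, -32) = (2.3104, -3.3856, -2.56)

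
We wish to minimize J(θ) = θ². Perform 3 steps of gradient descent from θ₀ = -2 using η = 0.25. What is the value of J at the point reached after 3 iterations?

J′(θ) = 2θ
Step 1: J′(-2) = -4; θ₁ = -2 − 0.25·(-4) = -1
Step 2: J′(-1) = -2; θ₂ = -1 − 0.25·(-2) = -0.5
Step 3: J′(-0.5) = -1; θ₃ = -0.5 − 0.25·(-1) = -0.25
J(-0.25) = 0.0625

0.0625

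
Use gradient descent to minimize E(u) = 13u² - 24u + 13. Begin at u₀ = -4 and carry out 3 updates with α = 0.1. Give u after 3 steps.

21.088

E′(u) = 26u - 24
u₁ = -4 − 0.1·(-128) = 8.8
u₂ = 8.8 − 0.1·204.8 = -11.68
u₃ = -11.68 − 0.1·(-327.68) = 21.088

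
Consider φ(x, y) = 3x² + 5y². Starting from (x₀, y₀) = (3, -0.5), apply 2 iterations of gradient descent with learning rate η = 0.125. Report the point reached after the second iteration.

∇φ = (6x, 10y)
Step 1: at (3, -0.5), ∇φ = (18, -5) → (3, -0.5) − 0.125·(18, -5) = (0.75, 0.125)
Step 2: at (0.75, 0.125), ∇φ = (4.5, 1.25) → (0.75, 0.125) − 0.125·(4.5, 1.25) = (0.1875, -0.03125)

(0.1875, -0.03125)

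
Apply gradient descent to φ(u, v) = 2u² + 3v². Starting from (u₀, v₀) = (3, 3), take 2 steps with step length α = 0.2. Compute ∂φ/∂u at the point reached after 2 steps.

0.48

∇φ = (4u, 6v)
Step 1: at (3, 3), ∇φ = (12, 18) → (3, 3) − 0.2·(12, 18) = (0.6, -0.6)
Step 2: at (0.6, -0.6), ∇φ = (2.4, -3.6) → (0.6, -0.6) − 0.2·(2.4, -3.6) = (0.12, 0.12)
∂φ/∂u at (0.12, 0.12) = 0.48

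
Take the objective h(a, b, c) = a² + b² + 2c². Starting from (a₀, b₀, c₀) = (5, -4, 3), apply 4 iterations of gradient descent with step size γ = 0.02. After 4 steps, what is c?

2.14917888

∇h = (2a, 2b, 4c)
Step 1: at (5, -4, 3), ∇h = (10, -8, 12) → (5, -4, 3) − 0.02·(10, -8, 12) = (4.8, -3.84, 2.76)
Step 2: at (4.8, -3.84, 2.76), ∇h = (9.6, -7.68, 11.04) → (4.8, -3.84, 2.76) − 0.02·(9.6, -7.68, 11.04) = (4.608, -3.6864, 2.5392)
Step 3: at (4.608, -3.6864, 2.5392), ∇h = (9.216, -7.3728, 10.1568) → (4.608, -3.6864, 2.5392) − 0.02·(9.216, -7.3728, 10.1568) = (4.42368, -3.538944, 2.336064)
Step 4: at (4.42368, -3.538944, 2.336064), ∇h = (8.84736, -7.077888, 9.344256) → (4.42368, -3.538944, 2.336064) − 0.02·(8.84736, -7.077888, 9.344256) = (4.2467328, -3.39738624, 2.14917888)
c = 2.14917888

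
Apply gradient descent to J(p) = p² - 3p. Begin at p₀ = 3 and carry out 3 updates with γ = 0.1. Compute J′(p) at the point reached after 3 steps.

1.536

J′(p) = 2p - 3
p₁ = 3 − 0.1·3 = 2.7
p₂ = 2.7 − 0.1·2.4 = 2.46
p₃ = 2.46 − 0.1·1.92 = 2.268
J′(p) at (2.268) = 1.536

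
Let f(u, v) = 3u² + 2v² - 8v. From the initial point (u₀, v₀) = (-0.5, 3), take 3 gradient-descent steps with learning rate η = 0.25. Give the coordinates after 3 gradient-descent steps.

∇f = (6u, 4v - 8)
(u₁, v₁) = (-0.5, 3) − 0.25·(-3, 4) = (0.25, 2)
(u₂, v₂) = (0.25, 2) − 0.25·(1.5, 0) = (-0.125, 2)
(u₃, v₃) = (-0.125, 2) − 0.25·(-0.75, 0) = (0.0625, 2)

(0.0625, 2)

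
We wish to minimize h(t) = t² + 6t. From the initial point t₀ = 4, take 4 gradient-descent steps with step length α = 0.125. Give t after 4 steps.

-0.78515625

h′(t) = 2t + 6
t₁ = 4 − 0.125·14 = 2.25
t₂ = 2.25 − 0.125·10.5 = 0.9375
t₃ = 0.9375 − 0.125·7.875 = -0.046875
t₄ = -0.046875 − 0.125·5.90625 = -0.78515625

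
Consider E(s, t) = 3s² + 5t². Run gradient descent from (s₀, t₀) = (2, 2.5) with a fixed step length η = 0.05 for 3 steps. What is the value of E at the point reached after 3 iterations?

1.90006925

∇E = (6s, 10t)
Step 1: at (2, 2.5), ∇E = (12, 25) → (2, 2.5) − 0.05·(12, 25) = (1.4, 1.25)
Step 2: at (1.4, 1.25), ∇E = (8.4, 12.5) → (1.4, 1.25) − 0.05·(8.4, 12.5) = (0.98, 0.625)
Step 3: at (0.98, 0.625), ∇E = (5.88, 6.25) → (0.98, 0.625) − 0.05·(5.88, 6.25) = (0.686, 0.3125)
E(0.686, 0.3125) = 1.90006925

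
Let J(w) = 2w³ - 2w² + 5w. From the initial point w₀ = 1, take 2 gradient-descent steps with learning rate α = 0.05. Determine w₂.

0.40325

J′(w) = 6w² - 4w + 5
Step 1: J′(1) = 7; w₁ = 1 − 0.05·7 = 0.65
Step 2: J′(0.65) = 4.935; w₂ = 0.65 − 0.05·4.935 = 0.40325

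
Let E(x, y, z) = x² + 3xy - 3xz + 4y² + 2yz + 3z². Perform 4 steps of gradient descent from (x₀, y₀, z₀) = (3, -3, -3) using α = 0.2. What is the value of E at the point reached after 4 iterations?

6.79574016

∇E = (2x + 3y - 3z, 3x + 8y + 2z, -3x + 2y + 6z)
Step 1: at (3, -3, -3), ∇E = (6, -21, -33) → (3, -3, -3) − 0.2·(6, -21, -33) = (1.8, 1.2, 3.6)
Step 2: at (1.8, 1.2, 3.6), ∇E = (-3.6, 22.2, 18.6) → (1.8, 1.2, 3.6) − 0.2·(-3.6, 22.2, 18.6) = (2.52, -3.24, -0.12)
Step 3: at (2.52, -3.24, -0.12), ∇E = (-4.32, -18.6, -14.76) → (2.52, -3.24, -0.12) − 0.2·(-4.32, -18.6, -14.76) = (3.384, 0.48, 2.832)
Step 4: at (3.384, 0.48, 2.832), ∇E = (-0.288, 19.656, 7.8) → (3.384, 0.48, 2.832) − 0.2·(-0.288, 19.656, 7.8) = (3.4416, -3.4512, 1.272)
E(3.4416, -3.4512, 1.272) = 6.79574016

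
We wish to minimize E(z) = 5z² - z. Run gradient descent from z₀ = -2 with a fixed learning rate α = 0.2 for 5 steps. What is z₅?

E′(z) = 10z - 1
Step 1: E′(-2) = -21; z₁ = -2 − 0.2·(-21) = 2.2
Step 2: E′(2.2) = 21; z₂ = 2.2 − 0.2·21 = -2
Step 3: E′(-2) = -21; z₃ = -2 − 0.2·(-21) = 2.2
Step 4: E′(2.2) = 21; z₄ = 2.2 − 0.2·21 = -2
Step 5: E′(-2) = -21; z₅ = -2 − 0.2·(-21) = 2.2

2.2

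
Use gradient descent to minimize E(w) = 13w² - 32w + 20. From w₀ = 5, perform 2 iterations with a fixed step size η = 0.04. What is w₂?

1.2368

E′(w) = 26w - 32
Step 1: E′(5) = 98; w₁ = 5 − 0.04·98 = 1.08
Step 2: E′(1.08) = -3.92; w₂ = 1.08 − 0.04·(-3.92) = 1.2368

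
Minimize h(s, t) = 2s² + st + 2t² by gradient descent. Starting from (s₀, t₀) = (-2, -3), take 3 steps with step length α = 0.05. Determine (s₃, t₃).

(-0.747625, -1.36175)

∇h = (4s + t, s + 4t)
(s₁, t₁) = (-2, -3) − 0.05·(-11, -14) = (-1.45, -2.3)
(s₂, t₂) = (-1.45, -2.3) − 0.05·(-8.1, -10.65) = (-1.045, -1.7675)
(s₃, t₃) = (-1.045, -1.7675) − 0.05·(-5.9475, -8.115) = (-0.747625, -1.36175)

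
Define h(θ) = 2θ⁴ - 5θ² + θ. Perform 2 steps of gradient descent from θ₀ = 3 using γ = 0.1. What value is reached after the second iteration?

h′(θ) = 8θ³ - 10θ + 1
Step 1: h′(3) = 187; θ₁ = 3 − 0.1·187 = -15.7
Step 2: h′(-15.7) = -30801.144; θ₂ = -15.7 − 0.1·(-30801.144) = 3064.4144

3064.4144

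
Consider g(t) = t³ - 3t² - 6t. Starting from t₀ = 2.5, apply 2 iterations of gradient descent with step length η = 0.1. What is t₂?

g′(t) = 3t² - 6t - 6
Step 1: g′(2.5) = -2.25; t₁ = 2.5 − 0.1·(-2.25) = 2.725
Step 2: g′(2.725) = -0.073125; t₂ = 2.725 − 0.1·(-0.073125) = 2.7323125

2.7323125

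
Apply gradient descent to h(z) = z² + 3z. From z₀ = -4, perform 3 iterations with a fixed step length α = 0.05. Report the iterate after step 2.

h′(z) = 2z + 3
z₁ = -4 − 0.05·(-5) = -3.75
z₂ = -3.75 − 0.05·(-4.5) = -3.525

-3.525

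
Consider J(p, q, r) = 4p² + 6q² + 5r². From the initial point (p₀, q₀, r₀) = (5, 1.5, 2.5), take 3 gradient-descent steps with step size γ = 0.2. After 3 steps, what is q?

-4.116

∇J = (8p, 12q, 10r)
Step 1: at (5, 1.5, 2.5), ∇J = (40, 18, 25) → (5, 1.5, 2.5) − 0.2·(40, 18, 25) = (-3, -2.1, -2.5)
Step 2: at (-3, -2.1, -2.5), ∇J = (-24, -25.2, -25) → (-3, -2.1, -2.5) − 0.2·(-24, -25.2, -25) = (1.8, 2.94, 2.5)
Step 3: at (1.8, 2.94, 2.5), ∇J = (14.4, 35.28, 25) → (1.8, 2.94, 2.5) − 0.2·(14.4, 35.28, 25) = (-1.08, -4.116, -2.5)
q = -4.116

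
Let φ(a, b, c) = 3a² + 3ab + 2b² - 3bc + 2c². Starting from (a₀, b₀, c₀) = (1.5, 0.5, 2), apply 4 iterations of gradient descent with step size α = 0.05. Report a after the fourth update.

0.1723875

∇φ = (6a + 3b, 3a + 4b - 3c, -3b + 4c)
(a₁, b₁, c₁) = (1.5, 0.5, 2) − 0.05·(10.5, 0.5, 6.5) = (0.975, 0.475, 1.675)
(a₂, b₂, c₂) = (0.975, 0.475, 1.675) − 0.05·(7.275, -0.2, 5.275) = (0.61125, 0.485, 1.41125)
(a₃, b₃, c₃) = (0.61125, 0.485, 1.41125) − 0.05·(5.1225, -0.46, 4.19) = (0.355125, 0.508, 1.20175)
(a₄, b₄, c₄) = (0.355125, 0.508, 1.20175) − 0.05·(3.65475, -0.507875, 3.283) = (0.1723875, 0.53339375, 1.0376)
a = 0.1723875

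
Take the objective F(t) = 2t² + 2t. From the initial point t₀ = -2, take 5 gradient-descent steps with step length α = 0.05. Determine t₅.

-0.99152

F′(t) = 4t + 2
Step 1: F′(-2) = -6; t₁ = -2 − 0.05·(-6) = -1.7
Step 2: F′(-1.7) = -4.8; t₂ = -1.7 − 0.05·(-4.8) = -1.46
Step 3: F′(-1.46) = -3.84; t₃ = -1.46 − 0.05·(-3.84) = -1.268
Step 4: F′(-1.268) = -3.072; t₄ = -1.268 − 0.05·(-3.072) = -1.1144
Step 5: F′(-1.1144) = -2.4576; t₅ = -1.1144 − 0.05·(-2.4576) = -0.99152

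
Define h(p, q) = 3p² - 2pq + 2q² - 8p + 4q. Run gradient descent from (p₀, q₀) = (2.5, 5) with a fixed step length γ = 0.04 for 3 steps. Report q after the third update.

3.08544

∇h = (6p - 2q - 8, -2p + 4q + 4)
(p₁, q₁) = (2.5, 5) − 0.04·(-3, 19) = (2.62, 4.24)
(p₂, q₂) = (2.62, 4.24) − 0.04·(-0.76, 15.72) = (2.6504, 3.6112)
(p₃, q₃) = (2.6504, 3.6112) − 0.04·(0.68, 13.144) = (2.6232, 3.08544)
q = 3.08544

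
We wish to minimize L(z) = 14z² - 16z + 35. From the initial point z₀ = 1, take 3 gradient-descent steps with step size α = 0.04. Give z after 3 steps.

L′(z) = 28z - 16
z₁ = 1 − 0.04·12 = 0.52
z₂ = 0.52 − 0.04·(-1.44) = 0.5776
z₃ = 0.5776 − 0.04·0.1728 = 0.570688

0.570688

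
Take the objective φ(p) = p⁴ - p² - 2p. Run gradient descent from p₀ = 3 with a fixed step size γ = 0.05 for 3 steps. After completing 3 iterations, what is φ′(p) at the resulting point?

-1.4570625

φ′(p) = 4p³ - 2p - 2
Step 1: φ′(3) = 100; p₁ = 3 − 0.05·100 = -2
Step 2: φ′(-2) = -30; p₂ = -2 − 0.05·(-30) = -0.5
Step 3: φ′(-0.5) = -1.5; p₃ = -0.5 − 0.05·(-1.5) = -0.425
φ′(p) at (-0.425) = -1.4570625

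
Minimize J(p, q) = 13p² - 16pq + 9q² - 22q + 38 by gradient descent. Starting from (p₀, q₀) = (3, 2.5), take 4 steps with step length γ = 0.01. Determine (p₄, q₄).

(2.12112048, 3.01430008)

∇J = (26p - 16q, -16p + 18q - 22)
(p₁, q₁) = (3, 2.5) − 0.01·(38, -25) = (2.62, 2.75)
(p₂, q₂) = (2.62, 2.75) − 0.01·(24.12, -14.42) = (2.3788, 2.8942)
(p₃, q₃) = (2.3788, 2.8942) − 0.01·(15.5416, -7.9652) = (2.223384, 2.973852)
(p₄, q₄) = (2.223384, 2.973852) − 0.01·(10.226352, -4.044808) = (2.12112048, 3.01430008)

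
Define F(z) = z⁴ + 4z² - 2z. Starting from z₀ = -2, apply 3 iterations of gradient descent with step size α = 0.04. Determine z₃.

F′(z) = 4z³ + 8z - 2
Step 1: F′(-2) = -50; z₁ = -2 − 0.04·(-50) = 0
Step 2: F′(0) = -2; z₂ = 0 − 0.04·(-2) = 0.08
Step 3: F′(0.08) = -1.357952; z₃ = 0.08 − 0.04·(-1.357952) = 0.13431808

0.13431808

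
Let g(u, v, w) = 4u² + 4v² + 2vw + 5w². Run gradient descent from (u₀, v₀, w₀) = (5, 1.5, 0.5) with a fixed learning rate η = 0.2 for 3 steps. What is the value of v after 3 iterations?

-1.276

∇g = (8u, 8v + 2w, 2v + 10w)
(u₁, v₁, w₁) = (5, 1.5, 0.5) − 0.2·(40, 13, 8) = (-3, -1.1, -1.1)
(u₂, v₂, w₂) = (-3, -1.1, -1.1) − 0.2·(-24, -11, -13.2) = (1.8, 1.1, 1.54)
(u₃, v₃, w₃) = (1.8, 1.1, 1.54) − 0.2·(14.4, 11.88, 17.6) = (-1.08, -1.276, -1.98)
v = -1.276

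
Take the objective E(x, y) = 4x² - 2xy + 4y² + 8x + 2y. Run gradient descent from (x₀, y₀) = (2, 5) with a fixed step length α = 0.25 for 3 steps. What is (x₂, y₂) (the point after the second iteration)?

∇E = (8x - 2y + 8, -2x + 8y + 2)
Step 1: at (2, 5), ∇E = (14, 38) → (2, 5) − 0.25·(14, 38) = (-1.5, -4.5)
Step 2: at (-1.5, -4.5), ∇E = (5, -31) → (-1.5, -4.5) − 0.25·(5, -31) = (-2.75, 3.25)

(-2.75, 3.25)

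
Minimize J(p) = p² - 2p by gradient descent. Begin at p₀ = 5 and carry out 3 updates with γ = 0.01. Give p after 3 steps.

4.764768

J′(p) = 2p - 2
p₁ = 5 − 0.01·8 = 4.92
p₂ = 4.92 − 0.01·7.84 = 4.8416
p₃ = 4.8416 − 0.01·7.6832 = 4.764768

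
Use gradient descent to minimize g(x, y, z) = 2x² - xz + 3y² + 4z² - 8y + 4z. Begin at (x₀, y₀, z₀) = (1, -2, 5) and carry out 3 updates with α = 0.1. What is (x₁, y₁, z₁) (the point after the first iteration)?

(1.1, 0, 0.7)

∇g = (4x - z, 6y - 8, -x + 8z + 4)
(x₁, y₁, z₁) = (1, -2, 5) − 0.1·(-1, -20, 43) = (1.1, 0, 0.7)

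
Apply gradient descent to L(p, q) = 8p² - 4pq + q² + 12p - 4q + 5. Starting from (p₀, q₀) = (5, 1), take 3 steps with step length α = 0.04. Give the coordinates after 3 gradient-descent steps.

∇L = (16p - 4q + 12, -4p + 2q - 4)
Step 1: at (5, 1), ∇L = (88, -22) → (5, 1) − 0.04·(88, -22) = (1.48, 1.88)
Step 2: at (1.48, 1.88), ∇L = (28.16, -6.16) → (1.48, 1.88) − 0.04·(28.16, -6.16) = (0.3536, 2.1264)
Step 3: at (0.3536, 2.1264), ∇L = (9.152, -1.1616) → (0.3536, 2.1264) − 0.04·(9.152, -1.1616) = (-0.01248, 2.172864)

(-0.01248, 2.172864)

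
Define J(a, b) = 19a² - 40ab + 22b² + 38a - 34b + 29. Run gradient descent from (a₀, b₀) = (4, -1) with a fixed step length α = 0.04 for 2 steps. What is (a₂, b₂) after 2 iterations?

(14.816, -13.4352)

∇J = (38a - 40b + 38, -40a + 44b - 34)
(a₁, b₁) = (4, -1) − 0.04·(230, -238) = (-5.2, 8.52)
(a₂, b₂) = (-5.2, 8.52) − 0.04·(-500.4, 548.88) = (14.816, -13.4352)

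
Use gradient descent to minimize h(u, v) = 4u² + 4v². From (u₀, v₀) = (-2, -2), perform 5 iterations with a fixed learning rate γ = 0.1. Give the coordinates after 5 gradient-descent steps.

∇h = (8u, 8v)
Step 1: at (-2, -2), ∇h = (-16, -16) → (-2, -2) − 0.1·(-16, -16) = (-0.4, -0.4)
Step 2: at (-0.4, -0.4), ∇h = (-3.2, -3.2) → (-0.4, -0.4) − 0.1·(-3.2, -3.2) = (-0.08, -0.08)
Step 3: at (-0.08, -0.08), ∇h = (-0.64, -0.64) → (-0.08, -0.08) − 0.1·(-0.64, -0.64) = (-0.016, -0.016)
Step 4: at (-0.016, -0.016), ∇h = (-0.128, -0.128) → (-0.016, -0.016) − 0.1·(-0.128, -0.128) = (-0.0032, -0.0032)
Step 5: at (-0.0032, -0.0032), ∇h = (-0.0256, -0.0256) → (-0.0032, -0.0032) − 0.1·(-0.0256, -0.0256) = (-0.00064, -0.00064)

(-0.00064, -0.00064)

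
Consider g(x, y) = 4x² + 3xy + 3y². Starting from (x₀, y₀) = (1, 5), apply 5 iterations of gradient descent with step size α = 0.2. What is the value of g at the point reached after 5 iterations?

97.5456436224

∇g = (8x + 3y, 3x + 6y)
(x₁, y₁) = (1, 5) − 0.2·(23, 33) = (-3.6, -1.6)
(x₂, y₂) = (-3.6, -1.6) − 0.2·(-33.6, -20.4) = (3.12, 2.48)
(x₃, y₃) = (3.12, 2.48) − 0.2·(32.4, 24.24) = (-3.36, -2.368)
(x₄, y₄) = (-3.36, -2.368) − 0.2·(-33.984, -24.288) = (3.4368, 2.4896)
(x₅, y₅) = (3.4368, 2.4896) − 0.2·(34.9632, 25.248) = (-3.55584, -2.56)
g(-3.55584, -2.56) = 97.5456436224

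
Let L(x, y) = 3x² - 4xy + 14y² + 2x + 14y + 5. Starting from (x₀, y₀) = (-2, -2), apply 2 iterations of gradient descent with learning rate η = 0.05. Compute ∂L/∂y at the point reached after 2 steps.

-6.92

∇L = (6x - 4y + 2, -4x + 28y + 14)
Step 1: at (-2, -2), ∇L = (-2, -34) → (-2, -2) − 0.05·(-2, -34) = (-1.9, -0.3)
Step 2: at (-1.9, -0.3), ∇L = (-8.2, 13.2) → (-1.9, -0.3) − 0.05·(-8.2, 13.2) = (-1.49, -0.96)
∂L/∂y at (-1.49, -0.96) = -6.92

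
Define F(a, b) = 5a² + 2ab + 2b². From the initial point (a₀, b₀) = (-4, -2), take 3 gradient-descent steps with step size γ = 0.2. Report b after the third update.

1.776

∇F = (10a + 2b, 2a + 4b)
Step 1: at (-4, -2), ∇F = (-44, -16) → (-4, -2) − 0.2·(-44, -16) = (4.8, 1.2)
Step 2: at (4.8, 1.2), ∇F = (50.4, 14.4) → (4.8, 1.2) − 0.2·(50.4, 14.4) = (-5.28, -1.68)
Step 3: at (-5.28, -1.68), ∇F = (-56.16, -17.28) → (-5.28, -1.68) − 0.2·(-56.16, -17.28) = (5.952, 1.776)
b = 1.776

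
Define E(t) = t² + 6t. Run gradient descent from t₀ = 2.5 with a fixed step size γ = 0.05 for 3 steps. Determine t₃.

1.0095

E′(t) = 2t + 6
Step 1: E′(2.5) = 11; t₁ = 2.5 − 0.05·11 = 1.95
Step 2: E′(1.95) = 9.9; t₂ = 1.95 − 0.05·9.9 = 1.455
Step 3: E′(1.455) = 8.91; t₃ = 1.455 − 0.05·8.91 = 1.0095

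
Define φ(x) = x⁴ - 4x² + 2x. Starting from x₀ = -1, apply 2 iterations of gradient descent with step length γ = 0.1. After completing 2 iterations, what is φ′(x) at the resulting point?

φ′(x) = 4x³ - 8x + 2
Step 1: φ′(-1) = 6; x₁ = -1 − 0.1·6 = -1.6
Step 2: φ′(-1.6) = -1.584; x₂ = -1.6 − 0.1·(-1.584) = -1.4416
φ′(x) at (-1.4416) = 1.549006626816

1.549006626816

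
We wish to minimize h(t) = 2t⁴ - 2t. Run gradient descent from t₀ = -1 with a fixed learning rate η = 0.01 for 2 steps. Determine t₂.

h′(t) = 8t³ - 2
Step 1: h′(-1) = -10; t₁ = -1 − 0.01·(-10) = -0.9
Step 2: h′(-0.9) = -7.832; t₂ = -0.9 − 0.01·(-7.832) = -0.82168

-0.82168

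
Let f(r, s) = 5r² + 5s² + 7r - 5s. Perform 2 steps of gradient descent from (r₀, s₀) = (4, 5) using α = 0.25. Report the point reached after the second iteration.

(9.875, 10.625)

∇f = (10r + 7, 10s - 5)
Step 1: at (4, 5), ∇f = (47, 45) → (4, 5) − 0.25·(47, 45) = (-7.75, -6.25)
Step 2: at (-7.75, -6.25), ∇f = (-70.5, -67.5) → (-7.75, -6.25) − 0.25·(-70.5, -67.5) = (9.875, 10.625)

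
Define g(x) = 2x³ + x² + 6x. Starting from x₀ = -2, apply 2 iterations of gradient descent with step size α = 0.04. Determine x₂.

-5.254784

g′(x) = 6x² + 2x + 6
Step 1: g′(-2) = 26; x₁ = -2 − 0.04·26 = -3.04
Step 2: g′(-3.04) = 55.3696; x₂ = -3.04 − 0.04·55.3696 = -5.254784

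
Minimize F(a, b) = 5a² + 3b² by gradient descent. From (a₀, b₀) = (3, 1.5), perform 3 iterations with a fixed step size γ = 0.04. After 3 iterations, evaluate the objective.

∇F = (10a, 6b)
Step 1: at (3, 1.5), ∇F = (30, 9) → (3, 1.5) − 0.04·(30, 9) = (1.8, 1.14)
Step 2: at (1.8, 1.14), ∇F = (18, 6.84) → (1.8, 1.14) − 0.04·(18, 6.84) = (1.08, 0.8664)
Step 3: at (1.08, 0.8664), ∇F = (10.8, 5.1984) → (1.08, 0.8664) − 0.04·(10.8, 5.1984) = (0.648, 0.658464)
F(0.648, 0.658464) = 3.400244517888

3.400244517888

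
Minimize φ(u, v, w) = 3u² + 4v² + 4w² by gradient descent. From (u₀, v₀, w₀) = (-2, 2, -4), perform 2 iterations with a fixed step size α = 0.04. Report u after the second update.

∇φ = (6u, 8v, 8w)
(u₁, v₁, w₁) = (-2, 2, -4) − 0.04·(-12, 16, -32) = (-1.52, 1.36, -2.72)
(u₂, v₂, w₂) = (-1.52, 1.36, -2.72) − 0.04·(-9.12, 10.88, -21.76) = (-1.1552, 0.9248, -1.8496)
u = -1.1552

-1.1552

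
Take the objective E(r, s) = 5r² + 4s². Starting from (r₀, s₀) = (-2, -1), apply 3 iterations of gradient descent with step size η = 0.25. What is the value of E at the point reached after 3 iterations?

∇E = (10r, 8s)
Step 1: at (-2, -1), ∇E = (-20, -8) → (-2, -1) − 0.25·(-20, -8) = (3, 1)
Step 2: at (3, 1), ∇E = (30, 8) → (3, 1) − 0.25·(30, 8) = (-4.5, -1)
Step 3: at (-4.5, -1), ∇E = (-45, -8) → (-4.5, -1) − 0.25·(-45, -8) = (6.75, 1)
E(6.75, 1) = 231.8125

231.8125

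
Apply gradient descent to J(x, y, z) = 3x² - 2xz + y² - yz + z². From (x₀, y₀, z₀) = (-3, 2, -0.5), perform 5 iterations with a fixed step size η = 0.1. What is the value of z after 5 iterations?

-0.38952

∇J = (6x - 2z, 2y - z, -2x - y + 2z)
Step 1: at (-3, 2, -0.5), ∇J = (-17, 4.5, 3) → (-3, 2, -0.5) − 0.1·(-17, 4.5, 3) = (-1.3, 1.55, -0.8)
Step 2: at (-1.3, 1.55, -0.8), ∇J = (-6.2, 3.9, -0.55) → (-1.3, 1.55, -0.8) − 0.1·(-6.2, 3.9, -0.55) = (-0.68, 1.16, -0.745)
Step 3: at (-0.68, 1.16, -0.745), ∇J = (-2.59, 3.065, -1.29) → (-0.68, 1.16, -0.745) − 0.1·(-2.59, 3.065, -1.29) = (-0.421, 0.8535, -0.616)
Step 4: at (-0.421, 0.8535, -0.616), ∇J = (-1.294, 2.323, -1.2435) → (-0.421, 0.8535, -0.616) − 0.1·(-1.294, 2.323, -1.2435) = (-0.2916, 0.6212, -0.49165)
Step 5: at (-0.2916, 0.6212, -0.49165), ∇J = (-0.7663, 1.73405, -1.0213) → (-0.2916, 0.6212, -0.49165) − 0.1·(-0.7663, 1.73405, -1.0213) = (-0.21497, 0.447795, -0.38952)
z = -0.38952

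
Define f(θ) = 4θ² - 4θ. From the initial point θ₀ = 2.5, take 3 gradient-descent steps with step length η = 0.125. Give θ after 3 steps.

0.5

f′(θ) = 8θ - 4
Step 1: f′(2.5) = 16; θ₁ = 2.5 − 0.125·16 = 0.5
Step 2: f′(0.5) = 0; θ₂ = 0.5 − 0.125·0 = 0.5
Step 3: f′(0.5) = 0; θ₃ = 0.5 − 0.125·0 = 0.5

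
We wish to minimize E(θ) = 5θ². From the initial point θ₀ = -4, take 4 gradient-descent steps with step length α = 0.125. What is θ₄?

E′(θ) = 10θ
θ₁ = -4 − 0.125·(-40) = 1
θ₂ = 1 − 0.125·10 = -0.25
θ₃ = -0.25 − 0.125·(-2.5) = 0.0625
θ₄ = 0.0625 − 0.125·0.625 = -0.015625

-0.015625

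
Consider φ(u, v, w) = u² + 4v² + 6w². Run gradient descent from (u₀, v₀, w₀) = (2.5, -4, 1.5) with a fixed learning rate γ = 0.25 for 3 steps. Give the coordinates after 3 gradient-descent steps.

∇φ = (2u, 8v, 12w)
(u₁, v₁, w₁) = (2.5, -4, 1.5) − 0.25·(5, -32, 18) = (1.25, 4, -3)
(u₂, v₂, w₂) = (1.25, 4, -3) − 0.25·(2.5, 32, -36) = (0.625, -4, 6)
(u₃, v₃, w₃) = (0.625, -4, 6) − 0.25·(1.25, -32, 72) = (0.3125, 4, -12)

(0.3125, 4, -12)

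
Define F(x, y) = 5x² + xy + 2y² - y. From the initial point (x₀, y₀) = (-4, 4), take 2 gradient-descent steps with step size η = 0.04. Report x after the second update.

-1.6784

∇F = (10x + y, x + 4y - 1)
(x₁, y₁) = (-4, 4) − 0.04·(-36, 11) = (-2.56, 3.56)
(x₂, y₂) = (-2.56, 3.56) − 0.04·(-22.04, 10.68) = (-1.6784, 3.1328)
x = -1.6784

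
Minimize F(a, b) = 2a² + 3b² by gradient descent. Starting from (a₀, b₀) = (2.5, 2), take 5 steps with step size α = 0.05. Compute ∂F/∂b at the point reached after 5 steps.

∇F = (4a, 6b)
(a₁, b₁) = (2.5, 2) − 0.05·(10, 12) = (2, 1.4)
(a₂, b₂) = (2, 1.4) − 0.05·(8, 8.4) = (1.6, 0.98)
(a₃, b₃) = (1.6, 0.98) − 0.05·(6.4, 5.88) = (1.28, 0.686)
(a₄, b₄) = (1.28, 0.686) − 0.05·(5.12, 4.116) = (1.024, 0.4802)
(a₅, b₅) = (1.024, 0.4802) − 0.05·(4.096, 2.8812) = (0.8192, 0.33614)
∂F/∂b at (0.8192, 0.33614) = 2.01684

2.01684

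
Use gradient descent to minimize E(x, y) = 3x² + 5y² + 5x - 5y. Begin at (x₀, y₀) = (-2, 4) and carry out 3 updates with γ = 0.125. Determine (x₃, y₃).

(-0.8515625, 0.4453125)

∇E = (6x + 5, 10y - 5)
(x₁, y₁) = (-2, 4) − 0.125·(-7, 35) = (-1.125, -0.375)
(x₂, y₂) = (-1.125, -0.375) − 0.125·(-1.75, -8.75) = (-0.90625, 0.71875)
(x₃, y₃) = (-0.90625, 0.71875) − 0.125·(-0.4375, 2.1875) = (-0.8515625, 0.4453125)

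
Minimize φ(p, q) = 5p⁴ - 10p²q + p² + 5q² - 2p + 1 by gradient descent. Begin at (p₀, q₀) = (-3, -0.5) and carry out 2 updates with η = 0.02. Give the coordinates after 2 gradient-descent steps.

∇φ = (20p³ - 20pq + 2p - 2, -10p² + 10q)
Step 1: at (-3, -0.5), ∇φ = (-578, -95) → (-3, -0.5) − 0.02·(-578, -95) = (8.56, 1.4)
Step 2: at (8.56, 1.4), ∇φ = (12319.88032, -718.736) → (8.56, 1.4) − 0.02·(12319.88032, -718.736) = (-237.8376064, 15.77472)

(-237.8376064, 15.77472)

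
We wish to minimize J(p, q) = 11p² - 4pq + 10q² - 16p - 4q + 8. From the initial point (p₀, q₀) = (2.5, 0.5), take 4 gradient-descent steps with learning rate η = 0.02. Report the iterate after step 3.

(1.122624, 0.52944)

∇J = (22p - 4q - 16, -4p + 20q - 4)
(p₁, q₁) = (2.5, 0.5) − 0.02·(37, -4) = (1.76, 0.58)
(p₂, q₂) = (1.76, 0.58) − 0.02·(20.4, 0.56) = (1.352, 0.5688)
(p₃, q₃) = (1.352, 0.5688) − 0.02·(11.4688, 1.968) = (1.122624, 0.52944)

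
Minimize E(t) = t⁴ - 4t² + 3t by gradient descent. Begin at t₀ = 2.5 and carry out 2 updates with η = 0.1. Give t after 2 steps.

-0.54395

E′(t) = 4t³ - 8t + 3
t₁ = 2.5 − 0.1·45.5 = -2.05
t₂ = -2.05 − 0.1·(-15.0605) = -0.54395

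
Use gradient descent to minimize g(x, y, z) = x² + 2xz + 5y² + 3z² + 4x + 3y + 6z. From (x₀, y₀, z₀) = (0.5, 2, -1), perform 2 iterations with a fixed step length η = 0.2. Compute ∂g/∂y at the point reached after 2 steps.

∇g = (2x + 2z + 4, 10y + 3, 2x + 6z + 6)
(x₁, y₁, z₁) = (0.5, 2, -1) − 0.2·(3, 23, 1) = (-0.1, -2.6, -1.2)
(x₂, y₂, z₂) = (-0.1, -2.6, -1.2) − 0.2·(1.4, -23, -1.4) = (-0.38, 2, -0.92)
∂g/∂y at (-0.38, 2, -0.92) = 23

23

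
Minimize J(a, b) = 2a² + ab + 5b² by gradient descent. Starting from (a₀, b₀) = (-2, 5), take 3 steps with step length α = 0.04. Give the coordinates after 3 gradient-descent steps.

∇J = (4a + b, a + 10b)
(a₁, b₁) = (-2, 5) − 0.04·(-3, 48) = (-1.88, 3.08)
(a₂, b₂) = (-1.88, 3.08) − 0.04·(-4.44, 28.92) = (-1.7024, 1.9232)
(a₃, b₃) = (-1.7024, 1.9232) − 0.04·(-4.8864, 17.5296) = (-1.506944, 1.222016)

(-1.506944, 1.222016)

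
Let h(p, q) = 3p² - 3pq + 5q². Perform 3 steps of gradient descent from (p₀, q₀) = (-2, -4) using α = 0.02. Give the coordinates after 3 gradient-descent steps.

∇h = (6p - 3q, -3p + 10q)
(p₁, q₁) = (-2, -4) − 0.02·(0, -34) = (-2, -3.32)
(p₂, q₂) = (-2, -3.32) − 0.02·(-2.04, -27.2) = (-1.9592, -2.776)
(p₃, q₃) = (-1.9592, -2.776) − 0.02·(-3.4272, -21.8824) = (-1.890656, -2.338352)

(-1.890656, -2.338352)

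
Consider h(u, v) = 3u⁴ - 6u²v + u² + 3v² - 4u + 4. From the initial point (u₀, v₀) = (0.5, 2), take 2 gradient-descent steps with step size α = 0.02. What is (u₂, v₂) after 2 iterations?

∇h = (12u³ - 12uv + 2u - 4, -6u² + 6v)
Step 1: at (0.5, 2), ∇h = (-13.5, 10.5) → (0.5, 2) − 0.02·(-13.5, 10.5) = (0.77, 1.79)
Step 2: at (0.77, 1.79), ∇h = (-13.521204, 7.1826) → (0.77, 1.79) − 0.02·(-13.521204, 7.1826) = (1.04042408, 1.646348)

(1.04042408, 1.646348)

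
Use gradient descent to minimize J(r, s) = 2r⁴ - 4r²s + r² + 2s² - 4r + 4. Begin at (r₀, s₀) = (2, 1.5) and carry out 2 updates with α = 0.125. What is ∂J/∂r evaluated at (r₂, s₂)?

∇J = (8r³ - 8rs + 2r - 4, -4r² + 4s)
(r₁, s₁) = (2, 1.5) − 0.125·(40, -10) = (-3, 2.75)
(r₂, s₂) = (-3, 2.75) − 0.125·(-160, -25) = (17, 5.875)
∂J/∂r at (17, 5.875) = 38535

38535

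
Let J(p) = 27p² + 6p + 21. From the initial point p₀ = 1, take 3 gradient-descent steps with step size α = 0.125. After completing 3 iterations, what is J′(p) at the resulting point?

J′(p) = 54p + 6
Step 1: J′(1) = 60; p₁ = 1 − 0.125·60 = -6.5
Step 2: J′(-6.5) = -345; p₂ = -6.5 − 0.125·(-345) = 36.625
Step 3: J′(36.625) = 1983.75; p₃ = 36.625 − 0.125·1983.75 = -211.34375
J′(p) at (-211.34375) = -11406.5625

-11406.5625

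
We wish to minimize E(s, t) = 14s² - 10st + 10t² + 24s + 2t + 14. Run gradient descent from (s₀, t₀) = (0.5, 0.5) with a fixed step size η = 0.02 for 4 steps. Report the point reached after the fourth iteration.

∇E = (28s - 10t + 24, -10s + 20t + 2)
(s₁, t₁) = (0.5, 0.5) − 0.02·(33, 7) = (-0.16, 0.36)
(s₂, t₂) = (-0.16, 0.36) − 0.02·(15.92, 10.8) = (-0.4784, 0.144)
(s₃, t₃) = (-0.4784, 0.144) − 0.02·(9.1648, 9.664) = (-0.661696, -0.04928)
(s₄, t₄) = (-0.661696, -0.04928) − 0.02·(5.965312, 7.63136) = (-0.78100224, -0.2019072)

(-0.78100224, -0.2019072)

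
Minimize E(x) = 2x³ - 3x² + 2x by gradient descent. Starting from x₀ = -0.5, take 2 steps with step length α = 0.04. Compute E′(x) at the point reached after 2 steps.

E′(x) = 6x² - 6x + 2
x₁ = -0.5 − 0.04·6.5 = -0.76
x₂ = -0.76 − 0.04·10.0256 = -1.161024
E′(x) at (-1.161024) = 17.054004371456

17.054004371456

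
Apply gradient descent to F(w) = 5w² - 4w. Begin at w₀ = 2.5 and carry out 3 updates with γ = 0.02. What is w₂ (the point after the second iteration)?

F′(w) = 10w - 4
Step 1: F′(2.5) = 21; w₁ = 2.5 − 0.02·21 = 2.08
Step 2: F′(2.08) = 16.8; w₂ = 2.08 − 0.02·16.8 = 1.744

1.744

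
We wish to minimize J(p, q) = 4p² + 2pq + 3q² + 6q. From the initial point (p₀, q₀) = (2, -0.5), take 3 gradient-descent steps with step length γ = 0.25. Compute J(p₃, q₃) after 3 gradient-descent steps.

∇J = (8p + 2q, 2p + 6q + 6)
(p₁, q₁) = (2, -0.5) − 0.25·(15, 7) = (-1.75, -2.25)
(p₂, q₂) = (-1.75, -2.25) − 0.25·(-18.5, -11) = (2.875, 0.5)
(p₃, q₃) = (2.875, 0.5) − 0.25·(24, 14.75) = (-3.125, -3.1875)
J(-3.125, -3.1875) = 70.33984375

70.33984375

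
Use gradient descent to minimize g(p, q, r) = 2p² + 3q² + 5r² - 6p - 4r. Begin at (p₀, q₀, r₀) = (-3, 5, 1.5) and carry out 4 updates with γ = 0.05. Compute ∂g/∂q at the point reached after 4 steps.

∇g = (4p - 6, 6q, 10r - 4)
(p₁, q₁, r₁) = (-3, 5, 1.5) − 0.05·(-18, 30, 11) = (-2.1, 3.5, 0.95)
(p₂, q₂, r₂) = (-2.1, 3.5, 0.95) − 0.05·(-14.4, 21, 5.5) = (-1.38, 2.45, 0.675)
(p₃, q₃, r₃) = (-1.38, 2.45, 0.675) − 0.05·(-11.52, 14.7, 2.75) = (-0.804, 1.715, 0.5375)
(p₄, q₄, r₄) = (-0.804, 1.715, 0.5375) − 0.05·(-9.216, 10.29, 1.375) = (-0.3432, 1.2005, 0.46875)
∂g/∂q at (-0.3432, 1.2005, 0.46875) = 7.203

7.203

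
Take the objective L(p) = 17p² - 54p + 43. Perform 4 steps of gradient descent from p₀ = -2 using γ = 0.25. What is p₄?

-11351.8125

L′(p) = 34p - 54
p₁ = -2 − 0.25·(-122) = 28.5
p₂ = 28.5 − 0.25·915 = -200.25
p₃ = -200.25 − 0.25·(-6862.5) = 1515.375
p₄ = 1515.375 − 0.25·51468.75 = -11351.8125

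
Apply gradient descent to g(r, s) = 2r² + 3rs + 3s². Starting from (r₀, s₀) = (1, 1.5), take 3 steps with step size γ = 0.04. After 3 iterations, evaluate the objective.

∇g = (4r + 3s, 3r + 6s)
Step 1: at (1, 1.5), ∇g = (8.5, 12) → (1, 1.5) − 0.04·(8.5, 12) = (0.66, 1.02)
Step 2: at (0.66, 1.02), ∇g = (5.7, 8.1) → (0.66, 1.02) − 0.04·(5.7, 8.1) = (0.432, 0.696)
Step 3: at (0.432, 0.696), ∇g = (3.816, 5.472) → (0.432, 0.696) − 0.04·(3.816, 5.472) = (0.27936, 0.47712)
g(0.27936, 0.47712) = 1.238879232

1.238879232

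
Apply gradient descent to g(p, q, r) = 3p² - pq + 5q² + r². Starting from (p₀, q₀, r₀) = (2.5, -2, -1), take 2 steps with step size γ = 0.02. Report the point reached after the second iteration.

(1.8698, -1.1968, -0.9216)

∇g = (6p - q, -p + 10q, 2r)
(p₁, q₁, r₁) = (2.5, -2, -1) − 0.02·(17, -22.5, -2) = (2.16, -1.55, -0.96)
(p₂, q₂, r₂) = (2.16, -1.55, -0.96) − 0.02·(14.51, -17.66, -1.92) = (1.8698, -1.1968, -0.9216)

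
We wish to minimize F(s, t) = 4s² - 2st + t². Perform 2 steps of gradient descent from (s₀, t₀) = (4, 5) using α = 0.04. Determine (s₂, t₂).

∇F = (8s - 2t, -2s + 2t)
(s₁, t₁) = (4, 5) − 0.04·(22, 2) = (3.12, 4.92)
(s₂, t₂) = (3.12, 4.92) − 0.04·(15.12, 3.6) = (2.5152, 4.776)

(2.5152, 4.776)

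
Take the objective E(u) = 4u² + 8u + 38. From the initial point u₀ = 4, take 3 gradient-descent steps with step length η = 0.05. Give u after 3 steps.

0.08

E′(u) = 8u + 8
u₁ = 4 − 0.05·40 = 2
u₂ = 2 − 0.05·24 = 0.8
u₃ = 0.8 − 0.05·14.4 = 0.08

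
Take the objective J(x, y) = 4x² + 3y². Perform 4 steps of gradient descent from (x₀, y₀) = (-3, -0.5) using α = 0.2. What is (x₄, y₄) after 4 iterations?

∇J = (8x, 6y)
Step 1: at (-3, -0.5), ∇J = (-24, -3) → (-3, -0.5) − 0.2·(-24, -3) = (1.8, 0.1)
Step 2: at (1.8, 0.1), ∇J = (14.4, 0.6) → (1.8, 0.1) − 0.2·(14.4, 0.6) = (-1.08, -0.02)
Step 3: at (-1.08, -0.02), ∇J = (-8.64, -0.12) → (-1.08, -0.02) − 0.2·(-8.64, -0.12) = (0.648, 0.004)
Step 4: at (0.648, 0.004), ∇J = (5.184, 0.024) → (0.648, 0.004) − 0.2·(5.184, 0.024) = (-0.3888, -0.0008)

(-0.3888, -0.0008)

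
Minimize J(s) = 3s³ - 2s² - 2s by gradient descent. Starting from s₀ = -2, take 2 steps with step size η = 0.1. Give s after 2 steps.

J′(s) = 9s² - 4s - 2
s₁ = -2 − 0.1·42 = -6.2
s₂ = -6.2 − 0.1·368.76 = -43.076

-43.076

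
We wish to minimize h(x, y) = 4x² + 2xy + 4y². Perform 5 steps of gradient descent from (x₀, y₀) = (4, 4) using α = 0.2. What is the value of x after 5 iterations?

-4

∇h = (8x + 2y, 2x + 8y)
Step 1: at (4, 4), ∇h = (40, 40) → (4, 4) − 0.2·(40, 40) = (-4, -4)
Step 2: at (-4, -4), ∇h = (-40, -40) → (-4, -4) − 0.2·(-40, -40) = (4, 4)
Step 3: at (4, 4), ∇h = (40, 40) → (4, 4) − 0.2·(40, 40) = (-4, -4)
Step 4: at (-4, -4), ∇h = (-40, -40) → (-4, -4) − 0.2·(-40, -40) = (4, 4)
Step 5: at (4, 4), ∇h = (40, 40) → (4, 4) − 0.2·(40, 40) = (-4, -4)
x = -4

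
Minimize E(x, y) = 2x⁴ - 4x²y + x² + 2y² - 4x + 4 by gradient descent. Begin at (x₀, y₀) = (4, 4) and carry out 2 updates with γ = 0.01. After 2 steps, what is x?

∇E = (8x³ - 8xy + 2x - 4, -4x² + 4y)
Step 1: at (4, 4), ∇E = (388, -48) → (4, 4) − 0.01·(388, -48) = (0.12, 4.48)
Step 2: at (0.12, 4.48), ∇E = (-8.046976, 17.8624) → (0.12, 4.48) − 0.01·(-8.046976, 17.8624) = (0.20046976, 4.301376)
x = 0.20046976

0.20046976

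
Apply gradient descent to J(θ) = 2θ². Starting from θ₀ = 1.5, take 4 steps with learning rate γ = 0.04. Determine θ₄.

0.74680704

J′(θ) = 4θ
Step 1: J′(1.5) = 6; θ₁ = 1.5 − 0.04·6 = 1.26
Step 2: J′(1.26) = 5.04; θ₂ = 1.26 − 0.04·5.04 = 1.0584
Step 3: J′(1.0584) = 4.2336; θ₃ = 1.0584 − 0.04·4.2336 = 0.889056
Step 4: J′(0.889056) = 3.556224; θ₄ = 0.889056 − 0.04·3.556224 = 0.74680704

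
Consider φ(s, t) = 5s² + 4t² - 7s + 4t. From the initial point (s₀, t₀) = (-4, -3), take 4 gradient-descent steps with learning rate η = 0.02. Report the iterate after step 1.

∇φ = (10s - 7, 8t + 4)
(s₁, t₁) = (-4, -3) − 0.02·(-47, -20) = (-3.06, -2.6)

(-3.06, -2.6)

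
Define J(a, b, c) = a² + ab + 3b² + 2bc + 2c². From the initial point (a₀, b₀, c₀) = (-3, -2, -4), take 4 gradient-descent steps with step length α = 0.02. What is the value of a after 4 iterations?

∇J = (2a + b, a + 6b + 2c, 2b + 4c)
Step 1: at (-3, -2, -4), ∇J = (-8, -23, -20) → (-3, -2, -4) − 0.02·(-8, -23, -20) = (-2.84, -1.54, -3.6)
Step 2: at (-2.84, -1.54, -3.6), ∇J = (-7.22, -19.28, -17.48) → (-2.84, -1.54, -3.6) − 0.02·(-7.22, -19.28, -17.48) = (-2.6956, -1.1544, -3.2504)
Step 3: at (-2.6956, -1.1544, -3.2504), ∇J = (-6.5456, -16.1228, -15.3104) → (-2.6956, -1.1544, -3.2504) − 0.02·(-6.5456, -16.1228, -15.3104) = (-2.564688, -0.831944, -2.944192)
Step 4: at (-2.564688, -0.831944, -2.944192), ∇J = (-5.96132, -13.444736, -13.440656) → (-2.564688, -0.831944, -2.944192) − 0.02·(-5.96132, -13.444736, -13.440656) = (-2.4454616, -0.56304928, -2.67537888)
a = -2.4454616

-2.4454616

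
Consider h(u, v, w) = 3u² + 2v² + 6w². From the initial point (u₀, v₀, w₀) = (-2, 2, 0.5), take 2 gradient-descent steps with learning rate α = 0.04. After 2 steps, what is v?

1.4112

∇h = (6u, 4v, 12w)
(u₁, v₁, w₁) = (-2, 2, 0.5) − 0.04·(-12, 8, 6) = (-1.52, 1.68, 0.26)
(u₂, v₂, w₂) = (-1.52, 1.68, 0.26) − 0.04·(-9.12, 6.72, 3.12) = (-1.1552, 1.4112, 0.1352)
v = 1.4112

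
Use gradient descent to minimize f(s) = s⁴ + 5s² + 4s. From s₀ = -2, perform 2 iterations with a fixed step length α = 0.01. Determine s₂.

f′(s) = 4s³ + 10s + 4
s₁ = -2 − 0.01·(-48) = -1.52
s₂ = -1.52 − 0.01·(-25.247232) = -1.26752768

-1.26752768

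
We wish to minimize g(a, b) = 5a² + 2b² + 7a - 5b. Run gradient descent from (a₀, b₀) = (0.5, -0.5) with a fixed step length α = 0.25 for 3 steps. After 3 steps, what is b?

∇g = (10a + 7, 4b - 5)
Step 1: at (0.5, -0.5), ∇g = (12, -7) → (0.5, -0.5) − 0.25·(12, -7) = (-2.5, 1.25)
Step 2: at (-2.5, 1.25), ∇g = (-18, 0) → (-2.5, 1.25) − 0.25·(-18, 0) = (2, 1.25)
Step 3: at (2, 1.25), ∇g = (27, 0) → (2, 1.25) − 0.25·(27, 0) = (-4.75, 1.25)
b = 1.25

1.25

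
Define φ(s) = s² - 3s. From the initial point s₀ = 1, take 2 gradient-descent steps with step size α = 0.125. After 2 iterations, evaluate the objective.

φ′(s) = 2s - 3
s₁ = 1 − 0.125·(-1) = 1.125
s₂ = 1.125 − 0.125·(-0.75) = 1.21875
φ(1.21875) = -2.1708984375

-2.1708984375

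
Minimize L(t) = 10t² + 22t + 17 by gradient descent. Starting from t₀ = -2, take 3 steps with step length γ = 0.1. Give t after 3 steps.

L′(t) = 20t + 22
t₁ = -2 − 0.1·(-18) = -0.2
t₂ = -0.2 − 0.1·18 = -2
t₃ = -2 − 0.1·(-18) = -0.2

-0.2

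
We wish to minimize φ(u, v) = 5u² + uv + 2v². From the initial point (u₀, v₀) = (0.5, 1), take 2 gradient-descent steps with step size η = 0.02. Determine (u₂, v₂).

(0.2858, 0.8296)

∇φ = (10u + v, u + 4v)
(u₁, v₁) = (0.5, 1) − 0.02·(6, 4.5) = (0.38, 0.91)
(u₂, v₂) = (0.38, 0.91) − 0.02·(4.71, 4.02) = (0.2858, 0.8296)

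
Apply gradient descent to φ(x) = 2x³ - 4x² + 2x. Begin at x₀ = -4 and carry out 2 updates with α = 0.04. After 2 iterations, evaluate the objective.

-73194.672644554752

φ′(x) = 6x² - 8x + 2
Step 1: φ′(-4) = 130; x₁ = -4 − 0.04·130 = -9.2
Step 2: φ′(-9.2) = 583.44; x₂ = -9.2 − 0.04·583.44 = -32.5376
φ(-32.5376) = -73194.672644554752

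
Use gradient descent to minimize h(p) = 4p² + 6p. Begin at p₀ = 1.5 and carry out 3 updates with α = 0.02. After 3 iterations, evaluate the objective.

4.863785140224

h′(p) = 8p + 6
Step 1: h′(1.5) = 18; p₁ = 1.5 − 0.02·18 = 1.14
Step 2: h′(1.14) = 15.12; p₂ = 1.14 − 0.02·15.12 = 0.8376
Step 3: h′(0.8376) = 12.7008; p₃ = 0.8376 − 0.02·12.7008 = 0.583584
h(0.583584) = 4.863785140224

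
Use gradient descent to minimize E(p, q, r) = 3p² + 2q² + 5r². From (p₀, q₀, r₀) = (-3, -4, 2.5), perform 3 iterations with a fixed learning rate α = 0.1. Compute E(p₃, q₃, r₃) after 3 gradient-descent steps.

1.603584

∇E = (6p, 4q, 10r)
Step 1: at (-3, -4, 2.5), ∇E = (-18, -16, 25) → (-3, -4, 2.5) − 0.1·(-18, -16, 25) = (-1.2, -2.4, 0)
Step 2: at (-1.2, -2.4, 0), ∇E = (-7.2, -9.6, 0) → (-1.2, -2.4, 0) − 0.1·(-7.2, -9.6, 0) = (-0.48, -1.44, 0)
Step 3: at (-0.48, -1.44, 0), ∇E = (-2.88, -5.76, 0) → (-0.48, -1.44, 0) − 0.1·(-2.88, -5.76, 0) = (-0.192, -0.864, 0)
E(-0.192, -0.864, 0) = 1.603584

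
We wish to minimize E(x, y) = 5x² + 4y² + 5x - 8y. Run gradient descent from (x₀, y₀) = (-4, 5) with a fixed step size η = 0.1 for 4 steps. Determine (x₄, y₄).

(-0.5, 1.0064)

∇E = (10x + 5, 8y - 8)
(x₁, y₁) = (-4, 5) − 0.1·(-35, 32) = (-0.5, 1.8)
(x₂, y₂) = (-0.5, 1.8) − 0.1·(0, 6.4) = (-0.5, 1.16)
(x₃, y₃) = (-0.5, 1.16) − 0.1·(0, 1.28) = (-0.5, 1.032)
(x₄, y₄) = (-0.5, 1.032) − 0.1·(0, 0.256) = (-0.5, 1.0064)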